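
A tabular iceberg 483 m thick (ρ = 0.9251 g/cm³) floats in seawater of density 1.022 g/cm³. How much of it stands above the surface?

Floating equilibrium: submerged depth d = t ρ_obj/ρ_fluid = 483 m × 0.9251/1.022 = 437.2 m.
Freeboard = t − d = 483 m − 437.2 m = 45.8 m.

45.8 m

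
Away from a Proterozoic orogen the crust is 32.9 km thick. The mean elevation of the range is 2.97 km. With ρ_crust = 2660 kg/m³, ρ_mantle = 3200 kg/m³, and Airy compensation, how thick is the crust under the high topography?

Root depth r = h ρ_c / (ρ_m − ρ_c) = 2.97 km × 2660 / 540 = 14.63 km.
Total thickness = T + h + r = 32.9 km + 2.97 km + 14.63 km = 50.5 km.

50.5 km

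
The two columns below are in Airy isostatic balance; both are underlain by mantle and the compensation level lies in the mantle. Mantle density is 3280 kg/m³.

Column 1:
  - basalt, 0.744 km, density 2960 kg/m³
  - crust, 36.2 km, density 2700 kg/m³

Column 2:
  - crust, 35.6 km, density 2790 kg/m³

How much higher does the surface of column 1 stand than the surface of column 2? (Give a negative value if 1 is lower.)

For any compensation level in the mantle, the mantle terms cancel and isostasy reduces to e = (Σt_1 − Σt_2) − (Σ(ρt)_1 − Σ(ρt)_2) / ρ_m.
Σt_1 = 36.944 km; Σt_2 = 35.6 km; Σ(ρt)_1 = 99942.24; Σ(ρt)_2 = 99324 (in km·kg/m³).
e = (36.944 − 35.6) − (99942.24 − 99324) / 3280 = 1.16 km.

1.16 km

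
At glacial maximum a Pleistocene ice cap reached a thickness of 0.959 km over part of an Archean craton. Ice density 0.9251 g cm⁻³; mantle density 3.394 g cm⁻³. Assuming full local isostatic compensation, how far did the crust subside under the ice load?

Balancing pressure at the compensation depth: the ice load ρ_ice t is balanced by mantle displaced below, ρ_m s.
s = t ρ_ice / ρ_m = 0.959 km × 0.9251/3.394 = 0.261 km.

0.261 km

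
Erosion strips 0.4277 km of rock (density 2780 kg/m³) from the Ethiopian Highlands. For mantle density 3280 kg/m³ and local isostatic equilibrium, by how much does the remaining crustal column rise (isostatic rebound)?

Unloading: uplift u = e ρ_c/ρ_m = 0.4277 km × 2780/3280 = 0.363 km.

0.363 km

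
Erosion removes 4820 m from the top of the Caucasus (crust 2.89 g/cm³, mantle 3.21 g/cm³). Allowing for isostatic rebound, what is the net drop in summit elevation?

480 m

Rebound u = e ρ_c/ρ_m = 4820 m × 2.89/3.21 = 4340 m.
Net surface drop = e − u = 4820 m − 4340 m = e (ρ_m − ρ_c)/ρ_m = 480 m.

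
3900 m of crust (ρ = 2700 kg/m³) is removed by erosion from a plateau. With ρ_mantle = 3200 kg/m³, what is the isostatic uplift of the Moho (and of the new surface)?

3290 m

Unloading: uplift u = e ρ_c/ρ_m = 3900 m × 2700/3200 = 3290 m.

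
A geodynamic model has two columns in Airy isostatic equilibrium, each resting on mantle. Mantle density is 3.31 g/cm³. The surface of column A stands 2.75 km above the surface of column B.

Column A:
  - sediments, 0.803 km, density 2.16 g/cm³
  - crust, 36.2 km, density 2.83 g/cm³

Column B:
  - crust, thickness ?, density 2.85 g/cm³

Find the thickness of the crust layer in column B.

Take the compensation level at the base of the deeper column (depth z_c below the surface of column A) and equate Σ ρ_i t_i down to z_c; mantle fills any gap and the z_c terms cancel.
Column A: 0.803×2.16 + 36.2×2.83 + (z_c − 37.003)×3.31
Column B: 2.75×0 + x×2.85 + (z_c − 2.75 − 0 − x)×3.31
The z_c×3.31 term appears on both sides and cancels. Collect the known terms of each column as K = Σ(ρt)_known − 3.31 × (depth of known layers): K_A = 104.18048 − 3.31×37.003 = −18.29945; K_B = 0 − 3.31×(2.75 + 0) = −9.1025.
Balance: K_A = K_B − x×(3.31 − 2.85), so x = (K_B − K_A)/(3.31 − 2.85) = 9.19695/0.46 = 20 km.

20 km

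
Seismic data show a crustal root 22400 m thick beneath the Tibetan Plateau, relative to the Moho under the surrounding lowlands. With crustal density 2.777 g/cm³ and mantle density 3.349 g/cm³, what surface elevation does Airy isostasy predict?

4610 m

Balancing pressure at the compensation depth: ρ_c h = (ρ_m − ρ_c) r.
h = r (ρ_m − ρ_c) / ρ_c = 22400 m × (3.349 − 2.777) / 2.777 = 4610 m.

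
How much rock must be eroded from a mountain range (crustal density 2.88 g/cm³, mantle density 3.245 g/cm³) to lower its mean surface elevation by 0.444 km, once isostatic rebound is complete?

3.95 km

Net drop Δ = e − u = e − e ρ_c/ρ_m = e (ρ_m − ρ_c)/ρ_m.
e = Δ ρ_m/(ρ_m − ρ_c) = 0.444 km × 3.245/0.365 = 3.95 km.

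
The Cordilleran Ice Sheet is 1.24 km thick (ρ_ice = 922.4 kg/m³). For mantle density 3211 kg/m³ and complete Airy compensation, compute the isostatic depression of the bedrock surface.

By Archimedes' principle applied to the lithosphere: the ice load ρ_ice t is balanced by mantle displaced below, ρ_m s.
s = t ρ_ice / ρ_m = 1.24 km × 922.4/3211 = 0.356 km.

0.356 km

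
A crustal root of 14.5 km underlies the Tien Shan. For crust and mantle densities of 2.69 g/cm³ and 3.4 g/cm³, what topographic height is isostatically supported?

3.83 km

By Archimedes' principle applied to the lithosphere: ρ_c h = (ρ_m − ρ_c) r.
h = r (ρ_m − ρ_c) / ρ_c = 14.5 km × (3.4 − 2.69) / 2.69 = 3.83 km.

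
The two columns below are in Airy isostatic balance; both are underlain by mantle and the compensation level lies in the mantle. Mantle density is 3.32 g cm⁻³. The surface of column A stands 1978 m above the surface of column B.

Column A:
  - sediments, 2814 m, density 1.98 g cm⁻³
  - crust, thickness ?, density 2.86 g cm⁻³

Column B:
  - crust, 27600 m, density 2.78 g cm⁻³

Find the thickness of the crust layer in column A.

38500 m

Take the compensation level at the base of the deeper column (depth z_c below the surface of column A) and equate Σ ρ_i t_i down to z_c; mantle fills any gap and the z_c terms cancel.
Column A: 2814×1.98 + x×2.86 + (z_c − 2814 − x)×3.32
Column B: 1978×0 + 27600×2.78 + (z_c − 1978 − 27600)×3.32
The z_c×3.32 term appears on both sides and cancels. Collect the known terms of each column as K = Σ(ρt)_known − 3.32 × (depth of known layers): K_A = 5571.72 − 3.32×2814 = −3770.76; K_B = 76728 − 3.32×(1978 + 27600) = −21470.96.
Balance: K_A − x×(3.32 − 2.86) = K_B, so x = (K_A − K_B)/(3.32 − 2.86) = 17700.2/0.46 = 38500 m.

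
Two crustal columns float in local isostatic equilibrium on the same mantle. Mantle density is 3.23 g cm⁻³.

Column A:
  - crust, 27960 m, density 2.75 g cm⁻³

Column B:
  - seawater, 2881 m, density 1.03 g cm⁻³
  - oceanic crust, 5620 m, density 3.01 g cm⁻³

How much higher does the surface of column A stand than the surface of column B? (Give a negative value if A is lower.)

1810 m

For any compensation level in the mantle, the mantle terms cancel and isostasy reduces to e = (Σt_A − Σt_B) − (Σ(ρt)_A − Σ(ρt)_B) / ρ_m.
Σt_A = 27960 m; Σt_B = 8501 m; Σ(ρt)_A = 76890; Σ(ρt)_B = 19883.63 (in m·g cm⁻³).
e = (27960 − 8501) − (76890 − 19883.63) / 3.23 = 1810 m.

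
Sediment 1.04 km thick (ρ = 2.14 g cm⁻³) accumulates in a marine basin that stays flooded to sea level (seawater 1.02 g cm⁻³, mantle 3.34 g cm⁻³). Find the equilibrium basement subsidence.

0.502 km

Submarine loading: the sediment displaces seawater, and the subsidence is in turn flooded, so s (ρ_m − ρ_w) = t (ρ_sed − ρ_w).
s = 1.04 km × (2.14 − 1.02) / (3.34 − 1.02) = 0.502 km.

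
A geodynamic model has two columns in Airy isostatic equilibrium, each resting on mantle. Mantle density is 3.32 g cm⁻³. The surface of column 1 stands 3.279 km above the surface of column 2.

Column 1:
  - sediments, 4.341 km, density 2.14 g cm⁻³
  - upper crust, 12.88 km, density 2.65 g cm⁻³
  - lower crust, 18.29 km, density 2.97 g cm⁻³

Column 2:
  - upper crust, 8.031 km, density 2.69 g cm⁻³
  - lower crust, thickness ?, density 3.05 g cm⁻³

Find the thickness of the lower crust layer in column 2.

15.6 km

Take the compensation level at the base of the deeper column (depth z_c below the surface of column 1) and equate Σ ρ_i t_i down to z_c; mantle fills any gap and the z_c terms cancel.
Column 1: 4.341×2.14 + 12.88×2.65 + 18.29×2.97 + (z_c − 35.511)×3.32
Column 2: 3.279×0 + 8.031×2.69 + x×3.05 + (z_c − 3.279 − 8.031 − x)×3.32
The z_c×3.32 term appears on both sides and cancels. Collect the known terms of each column as K = Σ(ρt)_known − 3.32 × (depth of known layers): K_1 = 97.74304 − 3.32×35.511 = −20.15348; K_2 = 21.60339 − 3.32×(3.279 + 8.031) = −15.94581.
Balance: K_1 = K_2 − x×(3.32 − 3.05), so x = (K_2 − K_1)/(3.32 − 3.05) = 4.20767/0.27 = 15.6 km.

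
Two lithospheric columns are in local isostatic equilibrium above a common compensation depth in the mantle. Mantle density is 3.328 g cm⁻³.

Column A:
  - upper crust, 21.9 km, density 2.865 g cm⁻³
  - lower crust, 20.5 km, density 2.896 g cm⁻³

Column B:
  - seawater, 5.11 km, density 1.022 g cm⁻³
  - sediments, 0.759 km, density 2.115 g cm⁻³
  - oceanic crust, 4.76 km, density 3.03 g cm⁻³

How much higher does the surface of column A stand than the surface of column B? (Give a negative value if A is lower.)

1.46 km

For any compensation level in the mantle, the mantle terms cancel and isostasy reduces to e = (Σt_A − Σt_B) − (Σ(ρt)_A − Σ(ρt)_B) / ρ_m.
Σt_A = 42.4 km; Σt_B = 10.629 km; Σ(ρt)_A = 122.1115; Σ(ρt)_B = 21.250505 (in km·g cm⁻³).
e = (42.4 − 10.629) − (122.1115 − 21.250505) / 3.328 = 1.46 km.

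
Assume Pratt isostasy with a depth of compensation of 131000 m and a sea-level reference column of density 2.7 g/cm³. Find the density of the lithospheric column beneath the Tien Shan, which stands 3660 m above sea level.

2.63 g/cm³

Pratt balance: ρ_ref D = ρ (D + h).
ρ = ρ_ref D/(D + h) = 2.7 × 131000 m/(131000 m + 3660 m) = 2.63 g/cm³.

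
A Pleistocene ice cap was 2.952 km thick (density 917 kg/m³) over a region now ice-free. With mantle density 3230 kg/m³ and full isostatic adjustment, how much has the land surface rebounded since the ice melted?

0.838 km

Removing the load lets mantle flow back in; uplift u satisfies ρ_ice t = ρ_m u.
u = t ρ_ice/ρ_m = 2.952 km × 917/3230 = 0.838 km.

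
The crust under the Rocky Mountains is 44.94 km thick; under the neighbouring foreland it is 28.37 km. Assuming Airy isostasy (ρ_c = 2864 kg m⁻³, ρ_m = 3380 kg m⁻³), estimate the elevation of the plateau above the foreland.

2.53 km

Excess crust Δ = 44.94 km − 28.37 km = 16.57 km, split between elevation h and root r with h + r = Δ.
Airy balance ρ_c h = (ρ_m − ρ_c) r gives r = h ρ_c/(ρ_m − ρ_c), so h (1 + ρ_c/(ρ_m − ρ_c)) = Δ, i.e. h = Δ (ρ_m − ρ_c)/ρ_m.
h = 16.57 km × 516/3380 = 2.53 km.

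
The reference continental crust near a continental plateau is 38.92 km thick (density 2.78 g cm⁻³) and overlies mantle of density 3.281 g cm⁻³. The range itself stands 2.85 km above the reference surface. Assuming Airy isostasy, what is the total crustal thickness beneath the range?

Root depth r = h ρ_c / (ρ_m − ρ_c) = 2.85 km × 2.78 / 0.501 = 15.81 km.
Total thickness = T + h + r = 38.92 km + 2.85 km + 15.81 km = 57.6 km.

57.6 km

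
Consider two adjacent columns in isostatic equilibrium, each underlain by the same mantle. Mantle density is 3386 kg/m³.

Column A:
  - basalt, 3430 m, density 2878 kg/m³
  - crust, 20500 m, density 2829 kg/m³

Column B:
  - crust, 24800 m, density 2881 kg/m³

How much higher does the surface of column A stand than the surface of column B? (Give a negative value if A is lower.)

188 m

For any compensation level in the mantle, the mantle terms cancel and isostasy reduces to e = (Σt_A − Σt_B) − (Σ(ρt)_A − Σ(ρt)_B) / ρ_m.
Σt_A = 23930 m; Σt_B = 24800 m; Σ(ρt)_A = 67866040; Σ(ρt)_B = 71448800 (in m·kg/m³).
e = (23930 − 24800) − (67866040 − 71448800) / 3386 = 188 m.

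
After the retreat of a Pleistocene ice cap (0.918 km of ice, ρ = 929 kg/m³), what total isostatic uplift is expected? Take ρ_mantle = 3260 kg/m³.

0.262 km

Removing the load lets mantle flow back in; uplift u satisfies ρ_ice t = ρ_m u.
u = t ρ_ice/ρ_m = 0.918 km × 929/3260 = 0.262 km.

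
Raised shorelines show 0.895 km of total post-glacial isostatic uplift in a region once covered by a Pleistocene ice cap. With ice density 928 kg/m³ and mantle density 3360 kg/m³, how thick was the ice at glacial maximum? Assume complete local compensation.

u = t ρ_ice/ρ_m → t = u ρ_m/ρ_ice = 0.895 km × 3360/928 = 3.24 km.

3.24 km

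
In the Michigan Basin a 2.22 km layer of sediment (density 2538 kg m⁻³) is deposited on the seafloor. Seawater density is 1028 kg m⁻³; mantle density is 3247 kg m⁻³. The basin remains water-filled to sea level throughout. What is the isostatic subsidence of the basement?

Submarine loading: the sediment displaces seawater, and the subsidence is in turn flooded, so s (ρ_m − ρ_w) = t (ρ_sed − ρ_w).
s = 2.22 km × (2538 − 1028) / (3247 − 1028) = 1.51 km.

1.51 km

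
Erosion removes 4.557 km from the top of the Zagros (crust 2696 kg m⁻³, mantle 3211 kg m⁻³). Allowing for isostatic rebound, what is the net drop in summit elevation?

Rebound u = e ρ_c/ρ_m = 4.557 km × 2696/3211 = 3.826 km.
Net surface drop = e − u = 4.557 km − 3.826 km = e (ρ_m − ρ_c)/ρ_m = 0.731 km.

0.731 km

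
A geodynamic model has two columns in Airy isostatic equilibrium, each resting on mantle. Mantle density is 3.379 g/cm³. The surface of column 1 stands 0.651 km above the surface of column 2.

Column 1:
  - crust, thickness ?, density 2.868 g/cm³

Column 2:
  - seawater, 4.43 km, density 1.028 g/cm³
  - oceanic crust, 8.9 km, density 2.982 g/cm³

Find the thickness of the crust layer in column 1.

31.6 km

Take the compensation level at the base of the deeper column (depth z_c below the surface of column 1) and equate Σ ρ_i t_i down to z_c; mantle fills any gap and the z_c terms cancel.
Column 1: x×2.868 + (z_c − 0 − x)×3.379
Column 2: 0.651×0 + 4.43×1.028 + 8.9×2.982 + (z_c − 0.651 − 13.33)×3.379
The z_c×3.379 term appears on both sides and cancels. Collect the known terms of each column as K = Σ(ρt)_known − 3.379 × (depth of known layers): K_1 = 0 − 3.379×0 = 0; K_2 = 31.09384 − 3.379×(0.651 + 13.33) = −16.147959.
Balance: K_1 − x×(3.379 − 2.868) = K_2, so x = (K_1 − K_2)/(3.379 − 2.868) = 16.148/0.511 = 31.6 km.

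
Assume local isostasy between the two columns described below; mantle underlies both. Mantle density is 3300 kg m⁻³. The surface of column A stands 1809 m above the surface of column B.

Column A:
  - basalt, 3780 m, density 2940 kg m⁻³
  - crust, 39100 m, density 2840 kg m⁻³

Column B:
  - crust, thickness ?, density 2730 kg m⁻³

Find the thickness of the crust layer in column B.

23500 m

Take the compensation level at the base of the deeper column (depth z_c below the surface of column A) and equate Σ ρ_i t_i down to z_c; mantle fills any gap and the z_c terms cancel.
Column A: 3780×2940 + 39100×2840 + (z_c − 42880)×3300
Column B: 1809×0 + x×2730 + (z_c − 1809 − 0 − x)×3300
The z_c×3300 term appears on both sides and cancels. Collect the known terms of each column as K = Σ(ρt)_known − 3300 × (depth of known layers): K_A = 122157200 − 3300×42880 = −19346800; K_B = 0 − 3300×(1809 + 0) = −5969700.
Balance: K_A = K_B − x×(3300 − 2730), so x = (K_B − K_A)/(3300 − 2730) = 13377100/570 = 23500 m.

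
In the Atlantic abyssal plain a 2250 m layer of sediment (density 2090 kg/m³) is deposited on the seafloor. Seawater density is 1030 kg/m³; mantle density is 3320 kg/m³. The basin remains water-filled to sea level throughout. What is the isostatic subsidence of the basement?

1040 m

Submarine loading: the sediment displaces seawater, and the subsidence is in turn flooded, so s (ρ_m − ρ_w) = t (ρ_sed − ρ_w).
s = 2250 m × (2090 − 1030) / (3320 − 1030) = 1040 m.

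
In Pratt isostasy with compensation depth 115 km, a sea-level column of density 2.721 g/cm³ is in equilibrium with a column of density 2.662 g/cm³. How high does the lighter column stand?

ρ_ref D = ρ (D + h) → h = D (ρ_ref − ρ)/ρ.
h = 115 km × (2.721 − 2.662)/2.662 = 2.55 km.

2.55 km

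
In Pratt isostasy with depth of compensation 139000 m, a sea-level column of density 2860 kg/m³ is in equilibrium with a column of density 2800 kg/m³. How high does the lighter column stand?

ρ_ref D = ρ (D + h) → h = D (ρ_ref − ρ)/ρ.
h = 139000 m × (2860 − 2800)/2800 = 2980 m.

2980 m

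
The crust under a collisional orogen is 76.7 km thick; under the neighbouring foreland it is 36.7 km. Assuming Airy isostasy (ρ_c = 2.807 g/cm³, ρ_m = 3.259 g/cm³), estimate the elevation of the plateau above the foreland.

Excess crust Δ = 76.7 km − 36.7 km = 40 km, split between elevation h and root r with h + r = Δ.
Airy balance ρ_c h = (ρ_m − ρ_c) r gives r = h ρ_c/(ρ_m − ρ_c), so h (1 + ρ_c/(ρ_m − ρ_c)) = Δ, i.e. h = Δ (ρ_m − ρ_c)/ρ_m.
h = 40 km × 0.452/3.259 = 5.55 km.

5.55 km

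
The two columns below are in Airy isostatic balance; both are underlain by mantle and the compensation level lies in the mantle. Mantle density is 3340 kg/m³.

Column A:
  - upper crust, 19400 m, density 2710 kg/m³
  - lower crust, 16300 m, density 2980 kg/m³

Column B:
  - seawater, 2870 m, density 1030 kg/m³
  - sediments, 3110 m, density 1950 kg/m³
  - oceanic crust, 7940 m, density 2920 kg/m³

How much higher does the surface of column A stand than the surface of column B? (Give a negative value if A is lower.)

For any compensation level in the mantle, the mantle terms cancel and isostasy reduces to e = (Σt_A − Σt_B) − (Σ(ρt)_A − Σ(ρt)_B) / ρ_m.
Σt_A = 35700 m; Σt_B = 13920 m; Σ(ρt)_A = 101148000; Σ(ρt)_B = 32205400 (in m·kg/m³).
e = (35700 − 13920) − (101148000 − 32205400) / 3340 = 1140 m.

1140 m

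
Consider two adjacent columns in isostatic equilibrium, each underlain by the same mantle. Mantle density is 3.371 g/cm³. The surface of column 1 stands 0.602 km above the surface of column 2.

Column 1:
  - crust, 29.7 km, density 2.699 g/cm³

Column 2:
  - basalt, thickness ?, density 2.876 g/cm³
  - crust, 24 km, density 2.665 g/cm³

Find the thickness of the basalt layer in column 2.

Take the compensation level at the base of the deeper column (depth z_c below the surface of column 1) and equate Σ ρ_i t_i down to z_c; mantle fills any gap and the z_c terms cancel.
Column 1: 29.7×2.699 + (z_c − 29.7)×3.371
Column 2: 0.602×0 + x×2.876 + 24×2.665 + (z_c − 0.602 − 24 − x)×3.371
The z_c×3.371 term appears on both sides and cancels. Collect the known terms of each column as K = Σ(ρt)_known − 3.371 × (depth of known layers): K_1 = 80.1603 − 3.371×29.7 = −19.9584; K_2 = 63.96 − 3.371×(0.602 + 24) = −18.973342.
Balance: K_1 = K_2 − x×(3.371 − 2.876), so x = (K_2 − K_1)/(3.371 − 2.876) = 0.985058/0.495 = 1.99 km.

1.99 km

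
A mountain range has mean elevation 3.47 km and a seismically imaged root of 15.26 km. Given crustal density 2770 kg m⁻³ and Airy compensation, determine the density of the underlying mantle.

Airy balance: ρ_c h = (ρ_m − ρ_c) r → ρ_m = ρ_c (1 + h/r).
ρ_m = 2770 × (1 + 3.47 km/15.26 km) = 3400 kg m⁻³.

3400 kg m⁻³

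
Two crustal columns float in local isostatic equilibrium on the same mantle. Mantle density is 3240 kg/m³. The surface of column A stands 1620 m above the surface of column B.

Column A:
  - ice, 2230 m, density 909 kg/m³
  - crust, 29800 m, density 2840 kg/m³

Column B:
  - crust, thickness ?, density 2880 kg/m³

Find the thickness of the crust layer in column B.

33000 m

Take the compensation level at the base of the deeper column (depth z_c below the surface of column A) and equate Σ ρ_i t_i down to z_c; mantle fills any gap and the z_c terms cancel.
Column A: 2230×909 + 29800×2840 + (z_c − 32030)×3240
Column B: 1620×0 + x×2880 + (z_c − 1620 − 0 − x)×3240
The z_c×3240 term appears on both sides and cancels. Collect the known terms of each column as K = Σ(ρt)_known − 3240 × (depth of known layers): K_A = 86659070 − 3240×32030 = −17118130; K_B = 0 − 3240×(1620 + 0) = −5248800.
Balance: K_A = K_B − x×(3240 − 2880), so x = (K_B − K_A)/(3240 − 2880) = 11869300/360 = 33000 m.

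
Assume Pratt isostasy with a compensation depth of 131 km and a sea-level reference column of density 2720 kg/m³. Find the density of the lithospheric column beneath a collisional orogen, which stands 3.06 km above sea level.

Pratt balance: ρ_ref D = ρ (D + h).
ρ = ρ_ref D/(D + h) = 2720 × 131 km/(131 km + 3.06 km) = 2660 kg/m³.

2660 kg/m³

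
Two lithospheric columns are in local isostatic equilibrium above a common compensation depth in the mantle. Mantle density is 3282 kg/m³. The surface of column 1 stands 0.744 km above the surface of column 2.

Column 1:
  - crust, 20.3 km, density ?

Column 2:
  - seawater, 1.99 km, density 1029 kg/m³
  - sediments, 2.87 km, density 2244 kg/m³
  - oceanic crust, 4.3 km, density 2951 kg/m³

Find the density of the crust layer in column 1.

2720 kg/m³

Take the compensation level at the base of the deeper column (depth z_c below the surface of column 1) and equate Σ ρ_i t_i down to z_c; mantle fills any gap and the z_c terms cancel.
Column 1: 20.3×ρ + (z_c − 20.3)×3282
Column 2: 0.744×0 + 1.99×1029 + 2.87×2244 + 4.3×2951 + (z_c − 0.744 − 9.16)×3282
The z_c×3282 term appears on both sides and cancels. Collect the known terms of each column as K = Σ(ρt)_known − 3282 × (depth of known layers): K_1 = 0 − 3282×20.3 = −66624.6; K_2 = 21177.29 − 3282×(0.744 + 9.16) = −11327.638.
Balance: K_1 + 20.3×ρ = K_2, so ρ = (K_2 − K_1)/20.3 = 55297/20.3 = 2720 kg/m³.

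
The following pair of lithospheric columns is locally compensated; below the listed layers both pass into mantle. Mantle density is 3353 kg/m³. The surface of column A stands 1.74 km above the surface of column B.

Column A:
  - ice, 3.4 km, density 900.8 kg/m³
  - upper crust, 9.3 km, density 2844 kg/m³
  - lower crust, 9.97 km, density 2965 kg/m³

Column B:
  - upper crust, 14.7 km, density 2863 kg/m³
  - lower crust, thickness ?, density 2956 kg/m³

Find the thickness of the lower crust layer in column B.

9.83 km

Take the compensation level at the base of the deeper column (depth z_c below the surface of column A) and equate Σ ρ_i t_i down to z_c; mantle fills any gap and the z_c terms cancel.
Column A: 3.4×900.8 + 9.3×2844 + 9.97×2965 + (z_c − 22.67)×3353
Column B: 1.74×0 + 14.7×2863 + x×2956 + (z_c − 1.74 − 14.7 − x)×3353
The z_c×3353 term appears on both sides and cancels. Collect the known terms of each column as K = Σ(ρt)_known − 3353 × (depth of known layers): K_A = 59072.97 − 3353×22.67 = −16939.54; K_B = 42086.1 − 3353×(1.74 + 14.7) = −13037.22.
Balance: K_A = K_B − x×(3353 − 2956), so x = (K_B − K_A)/(3353 − 2956) = 3902.32/397 = 9.83 km.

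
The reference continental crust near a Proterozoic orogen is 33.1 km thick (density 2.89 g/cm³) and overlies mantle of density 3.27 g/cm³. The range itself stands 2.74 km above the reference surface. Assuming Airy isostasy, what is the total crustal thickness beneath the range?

Root depth r = h ρ_c / (ρ_m − ρ_c) = 2.74 km × 2.89 / 0.38 = 20.84 km.
Total thickness = T + h + r = 33.1 km + 2.74 km + 20.84 km = 56.7 km.

56.7 km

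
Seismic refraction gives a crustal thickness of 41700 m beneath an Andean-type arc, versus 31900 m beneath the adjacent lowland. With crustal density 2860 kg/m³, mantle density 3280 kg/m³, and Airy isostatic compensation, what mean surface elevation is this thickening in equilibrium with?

Excess crust Δ = 41700 m − 31900 m = 9800 m, split between elevation h and root r with h + r = Δ.
Airy balance ρ_c h = (ρ_m − ρ_c) r gives r = h ρ_c/(ρ_m − ρ_c), so h (1 + ρ_c/(ρ_m − ρ_c)) = Δ, i.e. h = Δ (ρ_m − ρ_c)/ρ_m.
h = 9800 m × 420/3280 = 1250 m.

1250 m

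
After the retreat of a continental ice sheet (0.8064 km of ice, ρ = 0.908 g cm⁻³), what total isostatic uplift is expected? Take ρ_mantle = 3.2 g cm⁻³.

0.229 km

Removing the load lets mantle flow back in; uplift u satisfies ρ_ice t = ρ_m u.
u = t ρ_ice/ρ_m = 0.8064 km × 0.908/3.2 = 0.229 km.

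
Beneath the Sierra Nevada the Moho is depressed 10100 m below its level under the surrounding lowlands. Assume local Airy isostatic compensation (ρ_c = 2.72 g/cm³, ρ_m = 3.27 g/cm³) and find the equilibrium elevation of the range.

In Airy isostatic equilibrium: ρ_c h = (ρ_m − ρ_c) r.
h = r (ρ_m − ρ_c) / ρ_c = 10100 m × (3.27 − 2.72) / 2.72 = 2040 m.

2040 m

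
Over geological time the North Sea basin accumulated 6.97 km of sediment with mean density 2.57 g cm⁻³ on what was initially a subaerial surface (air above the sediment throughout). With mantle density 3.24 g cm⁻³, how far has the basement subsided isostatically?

Subaerial load: s = t ρ_sed / ρ_m = 6.97 km × 2.57/3.24 = 5.53 km.

5.53 km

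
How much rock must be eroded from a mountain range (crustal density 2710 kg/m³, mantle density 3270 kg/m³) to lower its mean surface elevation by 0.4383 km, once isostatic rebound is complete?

2.56 km

Net drop Δ = e − u = e − e ρ_c/ρ_m = e (ρ_m − ρ_c)/ρ_m.
e = Δ ρ_m/(ρ_m − ρ_c) = 0.4383 km × 3270/560 = 2.56 km.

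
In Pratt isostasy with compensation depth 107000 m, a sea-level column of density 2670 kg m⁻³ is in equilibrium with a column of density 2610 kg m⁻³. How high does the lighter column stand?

ρ_ref D = ρ (D + h) → h = D (ρ_ref − ρ)/ρ.
h = 107000 m × (2670 − 2610)/2610 = 2460 m.

2460 m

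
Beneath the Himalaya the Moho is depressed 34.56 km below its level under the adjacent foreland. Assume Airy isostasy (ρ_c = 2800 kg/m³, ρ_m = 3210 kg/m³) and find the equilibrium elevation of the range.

5.06 km

For local isostatic compensation: ρ_c h = (ρ_m − ρ_c) r.
h = r (ρ_m − ρ_c) / ρ_c = 34.56 km × (3210 − 2800) / 2800 = 5.06 km.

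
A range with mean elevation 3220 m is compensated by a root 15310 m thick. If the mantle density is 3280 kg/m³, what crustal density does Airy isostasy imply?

2710 kg/m³

ρ_c h = (ρ_m − ρ_c) r → ρ_c (h + r) = ρ_m r → ρ_c = ρ_m r / (h + r).
ρ_c = 3280 × 15310 m / (3220 m + 15310 m) = 2710 kg/m³.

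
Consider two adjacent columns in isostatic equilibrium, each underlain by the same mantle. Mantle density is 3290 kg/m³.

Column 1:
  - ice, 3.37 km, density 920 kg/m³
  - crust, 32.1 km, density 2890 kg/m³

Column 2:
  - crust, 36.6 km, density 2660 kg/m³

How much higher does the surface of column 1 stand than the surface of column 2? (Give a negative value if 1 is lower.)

−0.678 km

For any compensation level in the mantle, the mantle terms cancel and isostasy reduces to e = (Σt_1 − Σt_2) − (Σ(ρt)_1 − Σ(ρt)_2) / ρ_m.
Σt_1 = 35.47 km; Σt_2 = 36.6 km; Σ(ρt)_1 = 95869.4; Σ(ρt)_2 = 97356 (in km·kg/m³).
e = (35.47 − 36.6) − (95869.4 − 97356) / 3290 = −0.678 km.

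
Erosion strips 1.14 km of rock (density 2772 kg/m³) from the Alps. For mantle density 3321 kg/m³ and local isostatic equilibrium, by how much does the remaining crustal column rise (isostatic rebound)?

Unloading: uplift u = e ρ_c/ρ_m = 1.14 km × 2772/3321 = 0.952 km.

0.952 km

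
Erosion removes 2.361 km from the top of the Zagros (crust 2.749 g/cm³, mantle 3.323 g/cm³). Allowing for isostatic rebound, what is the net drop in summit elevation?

Rebound u = e ρ_c/ρ_m = 2.361 km × 2.749/3.323 = 1.953 km.
Net surface drop = e − u = 2.361 km − 1.953 km = e (ρ_m − ρ_c)/ρ_m = 0.408 km.

0.408 km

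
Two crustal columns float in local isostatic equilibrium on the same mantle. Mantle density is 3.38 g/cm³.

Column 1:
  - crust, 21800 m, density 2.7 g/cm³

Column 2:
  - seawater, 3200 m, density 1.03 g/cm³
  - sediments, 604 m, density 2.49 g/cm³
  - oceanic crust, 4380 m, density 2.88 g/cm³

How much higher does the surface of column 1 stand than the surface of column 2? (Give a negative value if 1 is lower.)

1350 m

For any compensation level in the mantle, the mantle terms cancel and isostasy reduces to e = (Σt_1 − Σt_2) − (Σ(ρt)_1 − Σ(ρt)_2) / ρ_m.
Σt_1 = 21800 m; Σt_2 = 8184 m; Σ(ρt)_1 = 58860; Σ(ρt)_2 = 17414.36 (in m·g/cm³).
e = (21800 − 8184) − (58860 − 17414.36) / 3.38 = 1350 m.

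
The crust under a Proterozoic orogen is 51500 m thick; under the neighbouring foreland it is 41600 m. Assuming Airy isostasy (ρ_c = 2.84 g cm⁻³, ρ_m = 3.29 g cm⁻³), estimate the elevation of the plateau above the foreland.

Excess crust Δ = 51500 m − 41600 m = 9900 m, split between elevation h and root r with h + r = Δ.
Airy balance ρ_c h = (ρ_m − ρ_c) r gives r = h ρ_c/(ρ_m − ρ_c), so h (1 + ρ_c/(ρ_m − ρ_c)) = Δ, i.e. h = Δ (ρ_m − ρ_c)/ρ_m.
h = 9900 m × 0.45/3.29 = 1350 m.

1350 m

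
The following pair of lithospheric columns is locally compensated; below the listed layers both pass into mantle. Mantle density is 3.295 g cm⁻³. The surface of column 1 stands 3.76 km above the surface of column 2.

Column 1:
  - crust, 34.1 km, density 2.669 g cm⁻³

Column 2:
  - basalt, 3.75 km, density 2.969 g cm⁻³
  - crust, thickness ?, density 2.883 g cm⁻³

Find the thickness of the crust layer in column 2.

Take the compensation level at the base of the deeper column (depth z_c below the surface of column 1) and equate Σ ρ_i t_i down to z_c; mantle fills any gap and the z_c terms cancel.
Column 1: 34.1×2.669 + (z_c − 34.1)×3.295
Column 2: 3.76×0 + 3.75×2.969 + x×2.883 + (z_c − 3.76 − 3.75 − x)×3.295
The z_c×3.295 term appears on both sides and cancels. Collect the known terms of each column as K = Σ(ρt)_known − 3.295 × (depth of known layers): K_1 = 91.0129 − 3.295×34.1 = −21.3466; K_2 = 11.13375 − 3.295×(3.76 + 3.75) = −13.6117.
Balance: K_1 = K_2 − x×(3.295 − 2.883), so x = (K_2 − K_1)/(3.295 − 2.883) = 7.7349/0.412 = 18.8 km.

18.8 km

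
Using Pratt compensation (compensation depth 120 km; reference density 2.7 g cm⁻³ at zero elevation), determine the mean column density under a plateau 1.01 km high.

2.68 g cm⁻³

Pratt balance: ρ_ref D = ρ (D + h).
ρ = ρ_ref D/(D + h) = 2.7 × 120 km/(120 km + 1.01 km) = 2.68 g cm⁻³.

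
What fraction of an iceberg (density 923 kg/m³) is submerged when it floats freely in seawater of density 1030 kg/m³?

0.896

Submerged fraction = ρ_obj/ρ_fluid = 923/1030 = 0.896.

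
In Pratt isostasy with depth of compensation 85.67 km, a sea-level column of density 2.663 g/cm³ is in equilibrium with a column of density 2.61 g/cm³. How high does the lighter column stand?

1.74 km

ρ_ref D = ρ (D + h) → h = D (ρ_ref − ρ)/ρ.
h = 85.67 km × (2.663 − 2.61)/2.61 = 1.74 km.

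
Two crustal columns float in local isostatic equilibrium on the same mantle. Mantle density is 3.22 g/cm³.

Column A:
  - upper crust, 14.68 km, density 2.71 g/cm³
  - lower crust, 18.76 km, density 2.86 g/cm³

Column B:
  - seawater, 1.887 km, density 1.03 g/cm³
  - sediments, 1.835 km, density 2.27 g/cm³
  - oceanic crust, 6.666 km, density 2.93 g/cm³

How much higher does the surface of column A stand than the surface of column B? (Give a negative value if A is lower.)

2 km

For any compensation level in the mantle, the mantle terms cancel and isostasy reduces to e = (Σt_A − Σt_B) − (Σ(ρt)_A − Σ(ρt)_B) / ρ_m.
Σt_A = 33.44 km; Σt_B = 10.388 km; Σ(ρt)_A = 93.4364; Σ(ρt)_B = 25.64044 (in km·g/cm³).
e = (33.44 − 10.388) − (93.4364 − 25.64044) / 3.22 = 2 km.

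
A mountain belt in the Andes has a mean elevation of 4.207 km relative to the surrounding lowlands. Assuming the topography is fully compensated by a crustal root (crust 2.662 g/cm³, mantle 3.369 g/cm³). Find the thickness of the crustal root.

15.8 km

In Airy isostatic equilibrium: the weight of the topography is balanced by the buoyancy of the root, ρ_c h = (ρ_m − ρ_c) r.
r = h · ρ_c / (ρ_m − ρ_c) = 4.207 km × 2.662 / (3.369 − 2.662) = 15.8 km.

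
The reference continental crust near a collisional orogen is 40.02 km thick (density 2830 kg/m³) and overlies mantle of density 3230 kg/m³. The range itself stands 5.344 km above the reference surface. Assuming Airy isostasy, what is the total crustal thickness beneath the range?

Root depth r = h ρ_c / (ρ_m − ρ_c) = 5.344 km × 2830 / 400 = 37.81 km.
Total thickness = T + h + r = 40.02 km + 5.344 km + 37.81 km = 83.2 km.

83.2 km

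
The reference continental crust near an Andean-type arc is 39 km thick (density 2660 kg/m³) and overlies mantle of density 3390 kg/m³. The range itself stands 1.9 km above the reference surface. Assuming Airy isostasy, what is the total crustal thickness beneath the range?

47.8 km

Root depth r = h ρ_c / (ρ_m − ρ_c) = 1.9 km × 2660 / 730 = 6.923 km.
Total thickness = T + h + r = 39 km + 1.9 km + 6.923 km = 47.8 km.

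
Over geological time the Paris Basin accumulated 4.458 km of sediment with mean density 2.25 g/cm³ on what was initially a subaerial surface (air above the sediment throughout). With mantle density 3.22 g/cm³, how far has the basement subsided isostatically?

3.12 km

Subaerial load: s = t ρ_sed / ρ_m = 4.458 km × 2.25/3.22 = 3.12 km.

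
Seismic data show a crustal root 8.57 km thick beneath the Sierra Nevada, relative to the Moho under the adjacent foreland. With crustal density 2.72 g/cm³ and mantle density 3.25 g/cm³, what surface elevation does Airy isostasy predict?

1.67 km

For local isostatic compensation: ρ_c h = (ρ_m − ρ_c) r.
h = r (ρ_m − ρ_c) / ρ_c = 8.57 km × (3.25 − 2.72) / 2.72 = 1.67 km.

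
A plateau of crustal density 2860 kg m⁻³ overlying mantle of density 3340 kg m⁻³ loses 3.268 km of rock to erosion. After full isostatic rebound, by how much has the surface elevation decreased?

0.47 km

Rebound u = e ρ_c/ρ_m = 3.268 km × 2860/3340 = 2.798 km.
Net surface drop = e − u = 3.268 km − 2.798 km = e (ρ_m − ρ_c)/ρ_m = 0.47 km.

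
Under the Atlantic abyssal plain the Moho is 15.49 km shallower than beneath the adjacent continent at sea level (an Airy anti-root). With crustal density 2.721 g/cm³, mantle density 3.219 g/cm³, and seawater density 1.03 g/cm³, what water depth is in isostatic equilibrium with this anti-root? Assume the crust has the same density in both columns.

4.56 km

Replacing a thickness d of crust by seawater at the top must be balanced by replacing crust with mantle at the base: d (ρ_c − ρ_w) = a (ρ_m − ρ_c).
d = a (ρ_m − ρ_c)/(ρ_c − ρ_w) = 15.49 km × 0.498/1.691 = 4.56 km.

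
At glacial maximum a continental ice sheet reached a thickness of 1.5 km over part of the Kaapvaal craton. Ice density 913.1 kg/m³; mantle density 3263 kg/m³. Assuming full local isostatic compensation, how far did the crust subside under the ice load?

0.42 km

By Archimedes' principle applied to the lithosphere: the ice load ρ_ice t is balanced by mantle displaced below, ρ_m s.
s = t ρ_ice / ρ_m = 1.5 km × 913.1/3263 = 0.42 km.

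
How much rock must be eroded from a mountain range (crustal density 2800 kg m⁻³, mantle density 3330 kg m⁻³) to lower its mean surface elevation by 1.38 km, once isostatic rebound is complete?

Net drop Δ = e − u = e − e ρ_c/ρ_m = e (ρ_m − ρ_c)/ρ_m.
e = Δ ρ_m/(ρ_m − ρ_c) = 1.38 km × 3330/530 = 8.67 km.

8.67 km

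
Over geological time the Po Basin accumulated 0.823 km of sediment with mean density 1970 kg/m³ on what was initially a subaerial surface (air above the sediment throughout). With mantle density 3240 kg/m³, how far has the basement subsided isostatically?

0.5 km

Subaerial load: s = t ρ_sed / ρ_m = 0.823 km × 1970/3240 = 0.5 km.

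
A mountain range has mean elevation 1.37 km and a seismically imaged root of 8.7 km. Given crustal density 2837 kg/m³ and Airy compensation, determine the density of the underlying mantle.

3280 kg/m³

Airy balance: ρ_c h = (ρ_m − ρ_c) r → ρ_m = ρ_c (1 + h/r).
ρ_m = 2837 × (1 + 1.37 km/8.7 km) = 3280 kg/m³.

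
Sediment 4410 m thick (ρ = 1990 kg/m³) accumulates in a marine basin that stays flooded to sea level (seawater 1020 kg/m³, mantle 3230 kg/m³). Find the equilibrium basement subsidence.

1940 m

Submarine loading: the sediment displaces seawater, and the subsidence is in turn flooded, so s (ρ_m − ρ_w) = t (ρ_sed − ρ_w).
s = 4410 m × (1990 − 1020) / (3230 − 1020) = 1940 m.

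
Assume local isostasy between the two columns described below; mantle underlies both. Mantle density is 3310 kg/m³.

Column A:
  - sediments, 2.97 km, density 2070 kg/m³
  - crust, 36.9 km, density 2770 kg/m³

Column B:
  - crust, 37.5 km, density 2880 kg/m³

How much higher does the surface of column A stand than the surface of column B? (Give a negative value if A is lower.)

2.26 km

For any compensation level in the mantle, the mantle terms cancel and isostasy reduces to e = (Σt_A − Σt_B) − (Σ(ρt)_A − Σ(ρt)_B) / ρ_m.
Σt_A = 39.87 km; Σt_B = 37.5 km; Σ(ρt)_A = 108360.9; Σ(ρt)_B = 108000 (in km·kg/m³).
e = (39.87 − 37.5) − (108360.9 − 108000) / 3310 = 2.26 km.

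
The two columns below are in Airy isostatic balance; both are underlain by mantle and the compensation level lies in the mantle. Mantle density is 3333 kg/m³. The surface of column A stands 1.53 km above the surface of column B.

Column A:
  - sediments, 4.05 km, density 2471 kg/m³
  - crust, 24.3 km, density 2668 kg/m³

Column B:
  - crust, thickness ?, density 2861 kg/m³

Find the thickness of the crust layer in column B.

30.8 km

Take the compensation level at the base of the deeper column (depth z_c below the surface of column A) and equate Σ ρ_i t_i down to z_c; mantle fills any gap and the z_c terms cancel.
Column A: 4.05×2471 + 24.3×2668 + (z_c − 28.35)×3333
Column B: 1.53×0 + x×2861 + (z_c − 1.53 − 0 − x)×3333
The z_c×3333 term appears on both sides and cancels. Collect the known terms of each column as K = Σ(ρt)_known − 3333 × (depth of known layers): K_A = 74839.95 − 3333×28.35 = −19650.6; K_B = 0 − 3333×(1.53 + 0) = −5099.49.
Balance: K_A = K_B − x×(3333 − 2861), so x = (K_B − K_A)/(3333 − 2861) = 14551.1/472 = 30.8 km.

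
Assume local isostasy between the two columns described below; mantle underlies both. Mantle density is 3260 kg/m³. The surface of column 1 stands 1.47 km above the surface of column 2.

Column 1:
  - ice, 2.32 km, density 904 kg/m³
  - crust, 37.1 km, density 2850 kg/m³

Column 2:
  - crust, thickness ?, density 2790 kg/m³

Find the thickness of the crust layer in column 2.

33.8 km

Take the compensation level at the base of the deeper column (depth z_c below the surface of column 1) and equate Σ ρ_i t_i down to z_c; mantle fills any gap and the z_c terms cancel.
Column 1: 2.32×904 + 37.1×2850 + (z_c − 39.42)×3260
Column 2: 1.47×0 + x×2790 + (z_c − 1.47 − 0 − x)×3260
The z_c×3260 term appears on both sides and cancels. Collect the known terms of each column as K = Σ(ρt)_known − 3260 × (depth of known layers): K_1 = 107832.28 − 3260×39.42 = −20676.92; K_2 = 0 − 3260×(1.47 + 0) = −4792.2.
Balance: K_1 = K_2 − x×(3260 − 2790), so x = (K_2 − K_1)/(3260 − 2790) = 15884.7/470 = 33.8 km.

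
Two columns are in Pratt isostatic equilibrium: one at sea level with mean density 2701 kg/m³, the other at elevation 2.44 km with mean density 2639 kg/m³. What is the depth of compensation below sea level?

104 km

ρ_ref D = ρ (D + h) → D (ρ_ref − ρ) = ρ h.
D = ρ h/(ρ_ref − ρ) = 2639 × 2.44 km/(2701 − 2639) = 104 km.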